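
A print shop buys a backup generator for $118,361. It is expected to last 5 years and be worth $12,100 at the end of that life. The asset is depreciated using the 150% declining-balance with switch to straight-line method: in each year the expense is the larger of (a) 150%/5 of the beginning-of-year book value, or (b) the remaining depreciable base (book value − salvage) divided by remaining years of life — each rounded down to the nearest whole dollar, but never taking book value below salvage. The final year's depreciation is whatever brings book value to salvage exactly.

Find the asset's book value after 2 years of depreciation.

$57,998

Depreciable base = $118,361 − $12,100 = $106,261.
Year 1: DB = ⌊$118,361 × 150%/5⌋ = $35,508; SL = ⌊$106,261/5⌋ = $21,252 → take DB $35,508. Book value $82,853.
Year 2: DB = ⌊$82,853 × 150%/5⌋ = $24,855; SL = ⌊$70,753/4⌋ = $17,688 → take DB $24,855. Book value $57,998.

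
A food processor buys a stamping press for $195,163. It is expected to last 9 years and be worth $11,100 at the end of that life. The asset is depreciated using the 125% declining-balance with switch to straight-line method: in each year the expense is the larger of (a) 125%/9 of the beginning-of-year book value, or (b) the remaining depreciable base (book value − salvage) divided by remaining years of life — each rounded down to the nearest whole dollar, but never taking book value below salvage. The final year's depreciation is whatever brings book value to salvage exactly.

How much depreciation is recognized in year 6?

Depreciable base = $195,163 − $11,100 = $184,063.
Year 1: DB = ⌊$195,163 × 125%/9⌋ = $27,105; SL = ⌊$184,063/9⌋ = $20,451 → take DB $27,105. Book value $168,058.
Year 2: DB = ⌊$168,058 × 125%/9⌋ = $23,341; SL = ⌊$156,958/8⌋ = $19,619 → take DB $23,341. Book value $144,717.
Year 3: DB = ⌊$144,717 × 125%/9⌋ = $20,099; SL = ⌊$133,617/7⌋ = $19,088 → take DB $20,099. Book value $124,618.
Year 4: DB = ⌊$124,618 × 125%/9⌋ = $17,308; SL = ⌊$113,518/6⌋ = $18,919 → take SL $18,919. Book value $105,699.
Year 5: DB = ⌊$105,699 × 125%/9⌋ = $14,680; SL = ⌊$94,599/5⌋ = $18,919 → take SL $18,919. Book value $86,780.
Year 6: DB = ⌊$86,780 × 125%/9⌋ = $12,052; SL = ⌊$75,680/4⌋ = $18,920 → take SL $18,920. Book value $67,860.

$18,920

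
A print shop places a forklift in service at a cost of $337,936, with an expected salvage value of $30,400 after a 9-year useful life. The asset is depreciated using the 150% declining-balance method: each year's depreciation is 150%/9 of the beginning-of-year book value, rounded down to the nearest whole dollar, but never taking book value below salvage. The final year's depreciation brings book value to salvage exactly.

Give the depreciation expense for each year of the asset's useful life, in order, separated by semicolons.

Depreciable base = $337,936 − $30,400 = $307,536.
Year 1: ⌊$337,936 × 150%/9⌋ = $56,322. Book value $281,614.
Year 2: ⌊$281,614 × 150%/9⌋ = $46,935. Book value $234,679.
Year 3: ⌊$234,679 × 150%/9⌋ = $39,113. Book value $195,566.
Year 4: ⌊$195,566 × 150%/9⌋ = $32,594. Book value $162,972.
Year 5: ⌊$162,972 × 150%/9⌋ = $27,162. Book value $135,810.
Year 6: ⌊$135,810 × 150%/9⌋ = $22,635. Book value $113,175.
Year 7: ⌊$113,175 × 150%/9⌋ = $18,862. Book value $94,313.
Year 8: ⌊$94,313 × 150%/9⌋ = $15,718. Book value $78,595.
Year 9 (final): $78,595 − $30,400 = $48,195. Book value $30,400.

$56,322; $46,935; $39,113; $32,594; $27,162; $22,635; $18,862; $15,718; $48,195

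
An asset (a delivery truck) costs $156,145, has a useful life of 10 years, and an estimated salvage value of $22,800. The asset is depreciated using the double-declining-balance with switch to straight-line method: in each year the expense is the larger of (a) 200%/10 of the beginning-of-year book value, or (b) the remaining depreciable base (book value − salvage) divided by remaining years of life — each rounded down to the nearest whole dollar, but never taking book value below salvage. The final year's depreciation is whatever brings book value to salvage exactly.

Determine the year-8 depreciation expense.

Depreciable base = $156,145 − $22,800 = $133,345.
Year 1: DB = ⌊$156,145 × 200%/10⌋ = $31,229; SL = ⌊$133,345/10⌋ = $13,334 → take DB $31,229. Book value $124,916.
Year 2: DB = ⌊$124,916 × 200%/10⌋ = $24,983; SL = ⌊$102,116/9⌋ = $11,346 → take DB $24,983. Book value $99,933.
Year 3: DB = ⌊$99,933 × 200%/10⌋ = $19,986; SL = ⌊$77,133/8⌋ = $9,641 → take DB $19,986. Book value $79,947.
Year 4: DB = ⌊$79,947 × 200%/10⌋ = $15,989; SL = ⌊$57,147/7⌋ = $8,163 → take DB $15,989. Book value $63,958.
Year 5: DB = ⌊$63,958 × 200%/10⌋ = $12,791; SL = ⌊$41,158/6⌋ = $6,859 → take DB $12,791. Book value $51,167.
Year 6: DB = ⌊$51,167 × 200%/10⌋ = $10,233; SL = ⌊$28,367/5⌋ = $5,673 → take DB $10,233. Book value $40,934.
Year 7: DB = ⌊$40,934 × 200%/10⌋ = $8,186; SL = ⌊$18,134/4⌋ = $4,533 → take DB $8,186. Book value $32,748.
Year 8: DB = ⌊$32,748 × 200%/10⌋ = $6,549; SL = ⌊$9,948/3⌋ = $3,316 → take DB $6,549. Book value $26,199.

$6,549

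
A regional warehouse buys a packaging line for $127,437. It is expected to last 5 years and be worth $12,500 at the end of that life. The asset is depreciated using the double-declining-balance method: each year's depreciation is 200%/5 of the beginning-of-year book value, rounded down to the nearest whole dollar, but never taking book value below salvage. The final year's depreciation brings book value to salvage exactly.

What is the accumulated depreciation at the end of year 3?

Depreciable base = $127,437 − $12,500 = $114,937.
Year 1: ⌊$127,437 × 200%/5⌋ = $50,974. Book value $76,463.
Year 2: ⌊$76,463 × 200%/5⌋ = $30,585. Book value $45,878.
Year 3: ⌊$45,878 × 200%/5⌋ = $18,351. Book value $27,527.
Accumulated through year 3 = $127,437 − $27,527 = $99,910.

$99,910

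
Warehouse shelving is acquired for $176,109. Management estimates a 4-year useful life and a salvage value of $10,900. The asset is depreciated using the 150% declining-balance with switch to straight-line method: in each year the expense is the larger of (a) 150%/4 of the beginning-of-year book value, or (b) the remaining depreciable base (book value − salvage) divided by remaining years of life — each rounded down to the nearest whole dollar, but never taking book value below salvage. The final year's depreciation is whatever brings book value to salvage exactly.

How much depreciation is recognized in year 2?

Depreciable base = $176,109 − $10,900 = $165,209.
Year 1: DB = ⌊$176,109 × 150%/4⌋ = $66,040; SL = ⌊$165,209/4⌋ = $41,302 → take DB $66,040. Book value $110,069.
Year 2: DB = ⌊$110,069 × 150%/4⌋ = $41,275; SL = ⌊$99,169/3⌋ = $33,056 → take DB $41,275. Book value $68,794.

$41,275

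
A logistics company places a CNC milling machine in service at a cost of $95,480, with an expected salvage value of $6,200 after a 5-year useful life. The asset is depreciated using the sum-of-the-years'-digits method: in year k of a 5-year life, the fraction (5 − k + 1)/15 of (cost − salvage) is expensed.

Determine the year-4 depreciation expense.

$11,904

Depreciable base = $95,480 − $6,200 = $89,280.
Sum of the years' digits = 5+4+3+2+1 = 15.
Year 1: $89,280 × 5/15 = $29,760. Book value $65,720.
Year 2: $89,280 × 4/15 = $23,808. Book value $41,912.
Year 3: $89,280 × 3/15 = $17,856. Book value $24,056.
Year 4: $89,280 × 2/15 = $11,904. Book value $12,152.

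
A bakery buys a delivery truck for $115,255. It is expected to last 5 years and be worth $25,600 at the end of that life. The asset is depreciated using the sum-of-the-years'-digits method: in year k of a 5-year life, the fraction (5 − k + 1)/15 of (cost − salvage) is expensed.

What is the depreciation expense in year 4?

Depreciable base = $115,255 − $25,600 = $89,655.
Sum of the years' digits = 5+4+3+2+1 = 15.
Year 1: $89,655 × 5/15 = $29,885. Book value $85,370.
Year 2: $89,655 × 4/15 = $23,908. Book value $61,462.
Year 3: $89,655 × 3/15 = $17,931. Book value $43,531.
Year 4: $89,655 × 2/15 = $11,954. Book value $31,577.

$11,954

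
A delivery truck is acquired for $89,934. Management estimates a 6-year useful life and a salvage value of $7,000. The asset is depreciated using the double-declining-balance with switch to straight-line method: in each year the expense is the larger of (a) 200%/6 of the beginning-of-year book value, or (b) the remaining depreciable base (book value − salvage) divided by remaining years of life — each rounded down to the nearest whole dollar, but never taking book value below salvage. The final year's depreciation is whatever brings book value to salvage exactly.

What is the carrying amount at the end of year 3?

Depreciable base = $89,934 − $7,000 = $82,934.
Year 1: DB = ⌊$89,934 × 200%/6⌋ = $29,978; SL = ⌊$82,934/6⌋ = $13,822 → take DB $29,978. Book value $59,956.
Year 2: DB = ⌊$59,956 × 200%/6⌋ = $19,985; SL = ⌊$52,956/5⌋ = $10,591 → take DB $19,985. Book value $39,971.
Year 3: DB = ⌊$39,971 × 200%/6⌋ = $13,323; SL = ⌊$32,971/4⌋ = $8,242 → take DB $13,323. Book value $26,648.

$26,648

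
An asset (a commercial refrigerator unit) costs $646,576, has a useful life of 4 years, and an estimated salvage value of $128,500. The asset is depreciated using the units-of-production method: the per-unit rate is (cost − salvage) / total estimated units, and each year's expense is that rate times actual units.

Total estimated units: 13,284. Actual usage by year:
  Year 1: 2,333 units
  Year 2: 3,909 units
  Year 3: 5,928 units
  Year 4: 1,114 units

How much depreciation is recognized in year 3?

$231,192

Depreciable base = $646,576 − $128,500 = $518,076.
Rate = $518,076 / 13,284 units = $39 per unit.
Year 1: 2,333 × $39 = $90,987. Book value $555,589.
Year 2: 3,909 × $39 = $152,451. Book value $403,138.
Year 3: 5,928 × $39 = $231,192. Book value $171,946.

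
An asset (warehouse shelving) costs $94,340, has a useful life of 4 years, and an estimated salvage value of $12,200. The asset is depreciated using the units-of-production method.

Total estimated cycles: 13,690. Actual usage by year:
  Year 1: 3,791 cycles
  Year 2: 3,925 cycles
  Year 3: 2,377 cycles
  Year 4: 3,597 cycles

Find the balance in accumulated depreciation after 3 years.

$60,558

Depreciable base = $94,340 − $12,200 = $82,140.
Rate = $82,140 / 13,690 cycles = $6 per cycle.
Year 1: 3,791 × $6 = $22,746. Book value $71,594.
Year 2: 3,925 × $6 = $23,550. Book value $48,044.
Year 3: 2,377 × $6 = $14,262. Book value $33,782.
Accumulated through year 3 = $94,340 − $33,782 = $60,558.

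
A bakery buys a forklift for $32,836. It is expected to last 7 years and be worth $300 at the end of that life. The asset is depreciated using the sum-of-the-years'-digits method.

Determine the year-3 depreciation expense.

Depreciable base = $32,836 − $300 = $32,536.
Sum of the years' digits = 7+6+5+4+3+2+1 = 28.
Year 1: $32,536 × 7/28 = $8,134. Book value $24,702.
Year 2: $32,536 × 6/28 = $6,972. Book value $17,730.
Year 3: $32,536 × 5/28 = $5,810. Book value $11,920.

$5,810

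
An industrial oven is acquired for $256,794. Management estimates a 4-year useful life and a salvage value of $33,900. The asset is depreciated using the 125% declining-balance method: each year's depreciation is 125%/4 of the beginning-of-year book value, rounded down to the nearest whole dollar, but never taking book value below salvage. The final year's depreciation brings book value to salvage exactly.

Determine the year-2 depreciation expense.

Depreciable base = $256,794 − $33,900 = $222,894.
Year 1: ⌊$256,794 × 125%/4⌋ = $80,248. Book value $176,546.
Year 2: ⌊$176,546 × 125%/4⌋ = $55,170. Book value $121,376.

$55,170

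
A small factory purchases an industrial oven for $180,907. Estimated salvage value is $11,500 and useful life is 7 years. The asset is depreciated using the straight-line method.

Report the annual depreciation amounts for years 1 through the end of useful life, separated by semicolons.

$24,201; $24,201; $24,201; $24,201; $24,201; $24,201; $24,201

Depreciable base = $180,907 − $11,500 = $169,407.
Annual expense = $169,407 / 7 = $24,201.
End of year 1: book value $156,706.
End of year 2: book value $132,505.
End of year 3: book value $108,304.
End of year 4: book value $84,103.
End of year 5: book value $59,902.
End of year 6: book value $35,701.
End of year 7: book value $11,500.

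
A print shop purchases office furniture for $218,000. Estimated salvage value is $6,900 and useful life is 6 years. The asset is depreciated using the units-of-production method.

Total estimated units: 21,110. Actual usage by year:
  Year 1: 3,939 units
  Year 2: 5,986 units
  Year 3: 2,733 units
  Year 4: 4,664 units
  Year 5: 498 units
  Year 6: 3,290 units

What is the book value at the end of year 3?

$91,420

Depreciable base = $218,000 − $6,900 = $211,100.
Rate = $211,100 / 21,110 units = $10 per unit.
Year 1: 3,939 × $10 = $39,390. Book value $178,610.
Year 2: 5,986 × $10 = $59,860. Book value $118,750.
Year 3: 2,733 × $10 = $27,330. Book value $91,420.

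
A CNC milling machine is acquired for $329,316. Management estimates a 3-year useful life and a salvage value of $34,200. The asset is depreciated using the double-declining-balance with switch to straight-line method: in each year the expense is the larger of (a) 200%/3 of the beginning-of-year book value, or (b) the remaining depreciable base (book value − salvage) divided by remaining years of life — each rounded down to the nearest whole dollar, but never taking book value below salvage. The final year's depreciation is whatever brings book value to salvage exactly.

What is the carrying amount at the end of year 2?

$36,591

Depreciable base = $329,316 − $34,200 = $295,116.
Year 1: DB = ⌊$329,316 × 200%/3⌋ = $219,544; SL = ⌊$295,116/3⌋ = $98,372 → take DB $219,544. Book value $109,772.
Year 2: DB = ⌊$109,772 × 200%/3⌋ = $73,181; SL = ⌊$75,572/2⌋ = $37,786 → take DB $73,181. Book value $36,591.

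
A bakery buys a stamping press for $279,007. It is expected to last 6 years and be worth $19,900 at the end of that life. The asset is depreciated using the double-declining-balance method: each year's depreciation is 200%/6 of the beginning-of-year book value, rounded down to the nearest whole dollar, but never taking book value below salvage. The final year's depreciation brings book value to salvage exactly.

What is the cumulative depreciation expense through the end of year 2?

Depreciable base = $279,007 − $19,900 = $259,107.
Year 1: ⌊$279,007 × 200%/6⌋ = $93,002. Book value $186,005.
Year 2: ⌊$186,005 × 200%/6⌋ = $62,001. Book value $124,004.
Accumulated through year 2 = $279,007 − $124,004 = $155,003.

$155,003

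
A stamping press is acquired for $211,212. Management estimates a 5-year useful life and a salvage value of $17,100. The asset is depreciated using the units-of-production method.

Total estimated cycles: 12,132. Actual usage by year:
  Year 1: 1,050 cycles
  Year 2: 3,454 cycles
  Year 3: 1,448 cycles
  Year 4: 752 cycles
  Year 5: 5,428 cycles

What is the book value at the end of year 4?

$103,948

Depreciable base = $211,212 − $17,100 = $194,112.
Rate = $194,112 / 12,132 cycles = $16 per cycle.
Year 1: 1,050 × $16 = $16,800. Book value $194,412.
Year 2: 3,454 × $16 = $55,264. Book value $139,148.
Year 3: 1,448 × $16 = $23,168. Book value $115,980.
Year 4: 752 × $16 = $12,032. Book value $103,948.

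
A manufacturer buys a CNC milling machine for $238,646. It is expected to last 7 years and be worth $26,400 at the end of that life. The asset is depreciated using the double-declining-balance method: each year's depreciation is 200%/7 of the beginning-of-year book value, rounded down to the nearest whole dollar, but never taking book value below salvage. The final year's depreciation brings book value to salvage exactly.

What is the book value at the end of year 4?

Depreciable base = $238,646 − $26,400 = $212,246.
Year 1: ⌊$238,646 × 200%/7⌋ = $68,184. Book value $170,462.
Year 2: ⌊$170,462 × 200%/7⌋ = $48,703. Book value $121,759.
Year 3: ⌊$121,759 × 200%/7⌋ = $34,788. Book value $86,971.
Year 4: ⌊$86,971 × 200%/7⌋ = $24,848. Book value $62,123.

$62,123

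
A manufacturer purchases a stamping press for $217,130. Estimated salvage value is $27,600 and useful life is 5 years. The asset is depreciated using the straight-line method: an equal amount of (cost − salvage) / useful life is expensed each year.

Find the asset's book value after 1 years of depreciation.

$179,224

Depreciable base = $217,130 − $27,600 = $189,530.
Annual expense = $189,530 / 5 = $37,906.
End of year 1: book value $179,224.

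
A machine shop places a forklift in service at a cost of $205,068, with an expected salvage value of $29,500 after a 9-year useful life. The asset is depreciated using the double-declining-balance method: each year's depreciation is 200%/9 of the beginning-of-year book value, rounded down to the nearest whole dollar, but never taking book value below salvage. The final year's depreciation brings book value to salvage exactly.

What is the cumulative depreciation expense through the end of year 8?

$175,568

Depreciable base = $205,068 − $29,500 = $175,568.
Year 1: ⌊$205,068 × 200%/9⌋ = $45,570. Book value $159,498.
Year 2: ⌊$159,498 × 200%/9⌋ = $35,444. Book value $124,054.
Year 3: ⌊$124,054 × 200%/9⌋ = $27,567. Book value $96,487.
Year 4: ⌊$96,487 × 200%/9⌋ = $21,441. Book value $75,046.
Year 5: ⌊$75,046 × 200%/9⌋ = $16,676. Book value $58,370.
Year 6: ⌊$58,370 × 200%/9⌋ = $12,971. Book value $45,399.
Year 7: ⌊$45,399 × 200%/9⌋ = $10,088. Book value $35,311.
Year 8: ⌊$35,311 × 200%/9⌋ = $7,846, capped at $5,811. Book value $29,500.
Accumulated through year 8 = $205,068 − $29,500 = $175,568.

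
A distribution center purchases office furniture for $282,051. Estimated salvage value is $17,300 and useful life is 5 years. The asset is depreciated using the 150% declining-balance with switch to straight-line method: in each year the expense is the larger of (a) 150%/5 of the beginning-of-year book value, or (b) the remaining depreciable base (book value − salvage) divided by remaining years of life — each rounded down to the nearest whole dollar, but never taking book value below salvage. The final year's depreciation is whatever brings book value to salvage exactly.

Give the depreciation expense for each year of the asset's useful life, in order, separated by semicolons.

$84,615; $59,230; $41,461; $39,722; $39,723

Depreciable base = $282,051 − $17,300 = $264,751.
Year 1: DB = ⌊$282,051 × 150%/5⌋ = $84,615; SL = ⌊$264,751/5⌋ = $52,950 → take DB $84,615. Book value $197,436.
Year 2: DB = ⌊$197,436 × 150%/5⌋ = $59,230; SL = ⌊$180,136/4⌋ = $45,034 → take DB $59,230. Book value $138,206.
Year 3: DB = ⌊$138,206 × 150%/5⌋ = $41,461; SL = ⌊$120,906/3⌋ = $40,302 → take DB $41,461. Book value $96,745.
Year 4: DB = ⌊$96,745 × 150%/5⌋ = $29,023; SL = ⌊$79,445/2⌋ = $39,722 → take SL $39,722. Book value $57,023.
Year 5 (final): $57,023 − $17,300 = $39,723. Book value $17,300.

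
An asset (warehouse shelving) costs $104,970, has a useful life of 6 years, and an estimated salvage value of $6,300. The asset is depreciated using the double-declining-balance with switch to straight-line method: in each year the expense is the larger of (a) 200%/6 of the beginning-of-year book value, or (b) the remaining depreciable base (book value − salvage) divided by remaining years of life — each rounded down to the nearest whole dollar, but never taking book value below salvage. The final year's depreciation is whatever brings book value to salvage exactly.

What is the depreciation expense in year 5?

Depreciable base = $104,970 − $6,300 = $98,670.
Year 1: DB = ⌊$104,970 × 200%/6⌋ = $34,990; SL = ⌊$98,670/6⌋ = $16,445 → take DB $34,990. Book value $69,980.
Year 2: DB = ⌊$69,980 × 200%/6⌋ = $23,326; SL = ⌊$63,680/5⌋ = $12,736 → take DB $23,326. Book value $46,654.
Year 3: DB = ⌊$46,654 × 200%/6⌋ = $15,551; SL = ⌊$40,354/4⌋ = $10,088 → take DB $15,551. Book value $31,103.
Year 4: DB = ⌊$31,103 × 200%/6⌋ = $10,367; SL = ⌊$24,803/3⌋ = $8,267 → take DB $10,367. Book value $20,736.
Year 5: DB = ⌊$20,736 × 200%/6⌋ = $6,912; SL = ⌊$14,436/2⌋ = $7,218 → take SL $7,218. Book value $13,518.

$7,218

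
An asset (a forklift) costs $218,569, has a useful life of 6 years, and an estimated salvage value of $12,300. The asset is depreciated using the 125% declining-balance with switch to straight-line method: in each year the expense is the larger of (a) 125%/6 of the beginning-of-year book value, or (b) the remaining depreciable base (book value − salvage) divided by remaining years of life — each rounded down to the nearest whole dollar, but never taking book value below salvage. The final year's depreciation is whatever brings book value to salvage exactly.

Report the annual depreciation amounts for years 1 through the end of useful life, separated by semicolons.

$45,535; $36,048; $31,171; $31,171; $31,172; $31,172

Depreciable base = $218,569 − $12,300 = $206,269.
Year 1: DB = ⌊$218,569 × 125%/6⌋ = $45,535; SL = ⌊$206,269/6⌋ = $34,378 → take DB $45,535. Book value $173,034.
Year 2: DB = ⌊$173,034 × 125%/6⌋ = $36,048; SL = ⌊$160,734/5⌋ = $32,146 → take DB $36,048. Book value $136,986.
Year 3: DB = ⌊$136,986 × 125%/6⌋ = $28,538; SL = ⌊$124,686/4⌋ = $31,171 → take SL $31,171. Book value $105,815.
Year 4: DB = ⌊$105,815 × 125%/6⌋ = $22,044; SL = ⌊$93,515/3⌋ = $31,171 → take SL $31,171. Book value $74,644.
Year 5: DB = ⌊$74,644 × 125%/6⌋ = $15,550; SL = ⌊$62,344/2⌋ = $31,172 → take SL $31,172. Book value $43,472.
Year 6 (final): $43,472 − $12,300 = $31,172. Book value $12,300.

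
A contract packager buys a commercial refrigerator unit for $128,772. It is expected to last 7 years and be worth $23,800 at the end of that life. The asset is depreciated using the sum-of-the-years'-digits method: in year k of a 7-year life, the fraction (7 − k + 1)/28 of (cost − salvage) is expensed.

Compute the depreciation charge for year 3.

$18,745

Depreciable base = $128,772 − $23,800 = $104,972.
Sum of the years' digits = 7+6+5+4+3+2+1 = 28.
Year 1: $104,972 × 7/28 = $26,243. Book value $102,529.
Year 2: $104,972 × 6/28 = $22,494. Book value $80,035.
Year 3: $104,972 × 5/28 = $18,745. Book value $61,290.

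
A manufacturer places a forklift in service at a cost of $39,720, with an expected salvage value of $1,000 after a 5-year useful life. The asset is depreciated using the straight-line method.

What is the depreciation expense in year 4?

$7,744

Depreciable base = $39,720 − $1,000 = $38,720.
Annual expense = $38,720 / 5 = $7,744.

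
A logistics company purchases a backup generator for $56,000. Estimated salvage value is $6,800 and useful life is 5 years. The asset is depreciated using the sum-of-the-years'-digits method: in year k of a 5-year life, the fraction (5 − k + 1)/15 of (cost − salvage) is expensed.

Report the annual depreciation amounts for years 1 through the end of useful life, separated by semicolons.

$16,400; $13,120; $9,840; $6,560; $3,280

Depreciable base = $56,000 − $6,800 = $49,200.
Sum of the years' digits = 5+4+3+2+1 = 15.
Year 1: $49,200 × 5/15 = $16,400. Book value $39,600.
Year 2: $49,200 × 4/15 = $13,120. Book value $26,480.
Year 3: $49,200 × 3/15 = $9,840. Book value $16,640.
Year 4: $49,200 × 2/15 = $6,560. Book value $10,080.
Year 5: $49,200 × 1/15 = $3,280. Book value $6,800.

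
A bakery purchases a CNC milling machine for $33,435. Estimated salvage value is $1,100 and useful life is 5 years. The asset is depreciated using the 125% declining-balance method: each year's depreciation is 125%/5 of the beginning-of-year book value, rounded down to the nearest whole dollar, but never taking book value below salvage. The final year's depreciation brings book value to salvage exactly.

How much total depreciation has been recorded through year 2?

Depreciable base = $33,435 − $1,100 = $32,335.
Year 1: ⌊$33,435 × 125%/5⌋ = $8,358. Book value $25,077.
Year 2: ⌊$25,077 × 125%/5⌋ = $6,269. Book value $18,808.
Accumulated through year 2 = $33,435 − $18,808 = $14,627.

$14,627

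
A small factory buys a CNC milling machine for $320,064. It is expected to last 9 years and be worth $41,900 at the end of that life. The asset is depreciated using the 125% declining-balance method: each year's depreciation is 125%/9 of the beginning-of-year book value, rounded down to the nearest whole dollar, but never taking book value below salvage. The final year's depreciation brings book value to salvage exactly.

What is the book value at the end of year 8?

$96,766

Depreciable base = $320,064 − $41,900 = $278,164.
Year 1: ⌊$320,064 × 125%/9⌋ = $44,453. Book value $275,611.
Year 2: ⌊$275,611 × 125%/9⌋ = $38,279. Book value $237,332.
Year 3: ⌊$237,332 × 125%/9⌋ = $32,962. Book value $204,370.
Year 4: ⌊$204,370 × 125%/9⌋ = $28,384. Book value $175,986.
Year 5: ⌊$175,986 × 125%/9⌋ = $24,442. Book value $151,544.
Year 6: ⌊$151,544 × 125%/9⌋ = $21,047. Book value $130,497.
Year 7: ⌊$130,497 × 125%/9⌋ = $18,124. Book value $112,373.
Year 8: ⌊$112,373 × 125%/9⌋ = $15,607. Book value $96,766.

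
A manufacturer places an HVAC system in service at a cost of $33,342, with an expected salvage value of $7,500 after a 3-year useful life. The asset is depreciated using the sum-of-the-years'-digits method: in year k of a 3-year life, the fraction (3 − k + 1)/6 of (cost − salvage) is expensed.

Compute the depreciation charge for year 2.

Depreciable base = $33,342 − $7,500 = $25,842.
Sum of the years' digits = 3+2+1 = 6.
Year 1: $25,842 × 3/6 = $12,921. Book value $20,421.
Year 2: $25,842 × 2/6 = $8,614. Book value $11,807.

$8,614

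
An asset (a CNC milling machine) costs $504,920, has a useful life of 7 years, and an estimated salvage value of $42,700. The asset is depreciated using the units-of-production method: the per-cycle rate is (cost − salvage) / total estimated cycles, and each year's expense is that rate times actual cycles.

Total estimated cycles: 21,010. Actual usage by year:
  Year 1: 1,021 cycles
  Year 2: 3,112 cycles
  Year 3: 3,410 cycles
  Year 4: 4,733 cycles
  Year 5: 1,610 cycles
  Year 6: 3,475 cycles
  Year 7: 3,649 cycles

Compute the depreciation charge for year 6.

Depreciable base = $504,920 − $42,700 = $462,220.
Rate = $462,220 / 21,010 cycles = $22 per cycle.
Year 1: 1,021 × $22 = $22,462. Book value $482,458.
Year 2: 3,112 × $22 = $68,464. Book value $413,994.
Year 3: 3,410 × $22 = $75,020. Book value $338,974.
Year 4: 4,733 × $22 = $104,126. Book value $234,848.
Year 5: 1,610 × $22 = $35,420. Book value $199,428.
Year 6: 3,475 × $22 = $76,450. Book value $122,978.

$76,450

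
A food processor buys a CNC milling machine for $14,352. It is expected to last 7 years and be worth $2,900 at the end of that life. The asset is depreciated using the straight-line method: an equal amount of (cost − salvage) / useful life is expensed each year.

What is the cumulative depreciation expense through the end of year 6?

Depreciable base = $14,352 − $2,900 = $11,452.
Annual expense = $11,452 / 7 = $1,636.
End of year 1: book value $12,716.
End of year 2: book value $11,080.
End of year 3: book value $9,444.
End of year 4: book value $7,808.
End of year 5: book value $6,172.
End of year 6: book value $4,536.
Accumulated through year 6 = $14,352 − $4,536 = $9,816.

$9,816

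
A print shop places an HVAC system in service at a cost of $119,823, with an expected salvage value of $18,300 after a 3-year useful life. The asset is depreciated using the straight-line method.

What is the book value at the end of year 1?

$85,982

Depreciable base = $119,823 − $18,300 = $101,523.
Annual expense = $101,523 / 3 = $33,841.
End of year 1: book value $85,982.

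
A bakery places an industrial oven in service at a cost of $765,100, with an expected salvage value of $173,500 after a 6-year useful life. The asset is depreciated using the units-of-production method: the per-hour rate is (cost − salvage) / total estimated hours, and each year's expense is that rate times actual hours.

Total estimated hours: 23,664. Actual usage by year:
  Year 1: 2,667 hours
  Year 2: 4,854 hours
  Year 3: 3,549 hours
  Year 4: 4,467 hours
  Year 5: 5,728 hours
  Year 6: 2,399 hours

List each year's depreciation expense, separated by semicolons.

$66,675; $121,350; $88,725; $111,675; $143,200; $59,975

Depreciable base = $765,100 − $173,500 = $591,600.
Rate = $591,600 / 23,664 hours = $25 per hour.
Year 1: 2,667 × $25 = $66,675. Book value $698,425.
Year 2: 4,854 × $25 = $121,350. Book value $577,075.
Year 3: 3,549 × $25 = $88,725. Book value $488,350.
Year 4: 4,467 × $25 = $111,675. Book value $376,675.
Year 5: 5,728 × $25 = $143,200. Book value $233,475.
Year 6: 2,399 × $25 = $59,975. Book value $173,500.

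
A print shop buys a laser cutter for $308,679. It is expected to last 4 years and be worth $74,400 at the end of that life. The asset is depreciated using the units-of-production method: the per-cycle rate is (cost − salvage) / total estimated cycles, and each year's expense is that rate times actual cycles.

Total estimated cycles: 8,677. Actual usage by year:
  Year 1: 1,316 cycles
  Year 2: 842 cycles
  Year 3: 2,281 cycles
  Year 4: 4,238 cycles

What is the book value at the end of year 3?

Depreciable base = $308,679 − $74,400 = $234,279.
Rate = $234,279 / 8,677 cycles = $27 per cycle.
Year 1: 1,316 × $27 = $35,532. Book value $273,147.
Year 2: 842 × $27 = $22,734. Book value $250,413.
Year 3: 2,281 × $27 = $61,587. Book value $188,826.

$188,826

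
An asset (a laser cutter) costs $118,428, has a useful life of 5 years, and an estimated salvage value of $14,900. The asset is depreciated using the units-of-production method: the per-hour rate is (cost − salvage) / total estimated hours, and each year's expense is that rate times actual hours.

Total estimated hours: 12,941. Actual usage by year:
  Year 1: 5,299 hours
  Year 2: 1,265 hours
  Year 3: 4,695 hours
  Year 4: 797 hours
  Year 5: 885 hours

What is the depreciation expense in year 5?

$7,080

Depreciable base = $118,428 − $14,900 = $103,528.
Rate = $103,528 / 12,941 hours = $8 per hour.
Year 1: 5,299 × $8 = $42,392. Book value $76,036.
Year 2: 1,265 × $8 = $10,120. Book value $65,916.
Year 3: 4,695 × $8 = $37,560. Book value $28,356.
Year 4: 797 × $8 = $6,376. Book value $21,980.
Year 5: 885 × $8 = $7,080. Book value $14,900.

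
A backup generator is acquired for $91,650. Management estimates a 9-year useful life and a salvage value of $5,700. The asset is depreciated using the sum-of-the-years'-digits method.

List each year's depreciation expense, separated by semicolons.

Depreciable base = $91,650 − $5,700 = $85,950.
Sum of the years' digits = 9+8+7+6+5+4+3+2+1 = 45.
Year 1: $85,950 × 9/45 = $17,190. Book value $74,460.
Year 2: $85,950 × 8/45 = $15,280. Book value $59,180.
Year 3: $85,950 × 7/45 = $13,370. Book value $45,810.
Year 4: $85,950 × 6/45 = $11,460. Book value $34,350.
Year 5: $85,950 × 5/45 = $9,550. Book value $24,800.
Year 6: $85,950 × 4/45 = $7,640. Book value $17,160.
Year 7: $85,950 × 3/45 = $5,730. Book value $11,430.
Year 8: $85,950 × 2/45 = $3,820. Book value $7,610.
Year 9: $85,950 × 1/45 = $1,910. Book value $5,700.

$17,190; $15,280; $13,370; $11,460; $9,550; $7,640; $5,730; $3,820; $1,910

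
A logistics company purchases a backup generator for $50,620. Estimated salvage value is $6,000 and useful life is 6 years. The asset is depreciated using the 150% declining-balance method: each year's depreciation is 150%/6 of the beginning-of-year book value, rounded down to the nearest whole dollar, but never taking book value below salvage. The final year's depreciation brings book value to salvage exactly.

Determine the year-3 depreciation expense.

Depreciable base = $50,620 − $6,000 = $44,620.
Year 1: ⌊$50,620 × 150%/6⌋ = $12,655. Book value $37,965.
Year 2: ⌊$37,965 × 150%/6⌋ = $9,491. Book value $28,474.
Year 3: ⌊$28,474 × 150%/6⌋ = $7,118. Book value $21,356.

$7,118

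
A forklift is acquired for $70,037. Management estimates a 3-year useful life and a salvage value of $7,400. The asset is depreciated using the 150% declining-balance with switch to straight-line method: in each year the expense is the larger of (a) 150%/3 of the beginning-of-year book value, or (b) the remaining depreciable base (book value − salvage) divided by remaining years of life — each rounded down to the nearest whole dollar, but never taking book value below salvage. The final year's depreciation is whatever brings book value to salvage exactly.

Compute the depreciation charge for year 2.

$17,509

Depreciable base = $70,037 − $7,400 = $62,637.
Year 1: DB = ⌊$70,037 × 150%/3⌋ = $35,018; SL = ⌊$62,637/3⌋ = $20,879 → take DB $35,018. Book value $35,019.
Year 2: DB = ⌊$35,019 × 150%/3⌋ = $17,509; SL = ⌊$27,619/2⌋ = $13,809 → take DB $17,509. Book value $17,510.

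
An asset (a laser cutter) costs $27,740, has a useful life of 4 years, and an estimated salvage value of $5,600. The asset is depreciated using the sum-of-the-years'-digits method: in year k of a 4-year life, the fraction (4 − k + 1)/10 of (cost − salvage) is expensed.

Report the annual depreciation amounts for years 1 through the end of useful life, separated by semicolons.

Depreciable base = $27,740 − $5,600 = $22,140.
Sum of the years' digits = 4+3+2+1 = 10.
Year 1: $22,140 × 4/10 = $8,856. Book value $18,884.
Year 2: $22,140 × 3/10 = $6,642. Book value $12,242.
Year 3: $22,140 × 2/10 = $4,428. Book value $7,814.
Year 4: $22,140 × 1/10 = $2,214. Book value $5,600.

$8,856; $6,642; $4,428; $2,214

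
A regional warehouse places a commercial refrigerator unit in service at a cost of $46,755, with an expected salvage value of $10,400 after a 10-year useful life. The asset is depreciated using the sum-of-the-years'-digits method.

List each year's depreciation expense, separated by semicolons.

Depreciable base = $46,755 − $10,400 = $36,355.
Sum of the years' digits = 10+9+8+7+6+5+4+3+2+1 = 55.
Year 1: $36,355 × 10/55 = $6,610. Book value $40,145.
Year 2: $36,355 × 9/55 = $5,949. Book value $34,196.
Year 3: $36,355 × 8/55 = $5,288. Book value $28,908.
Year 4: $36,355 × 7/55 = $4,627. Book value $24,281.
Year 5: $36,355 × 6/55 = $3,966. Book value $20,315.
Year 6: $36,355 × 5/55 = $3,305. Book value $17,010.
Year 7: $36,355 × 4/55 = $2,644. Book value $14,366.
Year 8: $36,355 × 3/55 = $1,983. Book value $12,383.
Year 9: $36,355 × 2/55 = $1,322. Book value $11,061.
Year 10: $36,355 × 1/55 = $661. Book value $10,400.

$6,610; $5,949; $5,288; $4,627; $3,966; $3,305; $2,644; $1,983; $1,322; $661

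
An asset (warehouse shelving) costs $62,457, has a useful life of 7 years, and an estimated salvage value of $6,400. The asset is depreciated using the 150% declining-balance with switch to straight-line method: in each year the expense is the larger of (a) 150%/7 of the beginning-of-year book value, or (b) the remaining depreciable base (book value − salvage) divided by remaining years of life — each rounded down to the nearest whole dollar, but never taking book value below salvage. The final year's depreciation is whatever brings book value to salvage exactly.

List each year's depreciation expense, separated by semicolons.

$13,383; $10,515; $8,262; $6,492; $5,801; $5,802; $5,802

Depreciable base = $62,457 − $6,400 = $56,057.
Year 1: DB = ⌊$62,457 × 150%/7⌋ = $13,383; SL = ⌊$56,057/7⌋ = $8,008 → take DB $13,383. Book value $49,074.
Year 2: DB = ⌊$49,074 × 150%/7⌋ = $10,515; SL = ⌊$42,674/6⌋ = $7,112 → take DB $10,515. Book value $38,559.
Year 3: DB = ⌊$38,559 × 150%/7⌋ = $8,262; SL = ⌊$32,159/5⌋ = $6,431 → take DB $8,262. Book value $30,297.
Year 4: DB = ⌊$30,297 × 150%/7⌋ = $6,492; SL = ⌊$23,897/4⌋ = $5,974 → take DB $6,492. Book value $23,805.
Year 5: DB = ⌊$23,805 × 150%/7⌋ = $5,101; SL = ⌊$17,405/3⌋ = $5,801 → take SL $5,801. Book value $18,004.
Year 6: DB = ⌊$18,004 × 150%/7⌋ = $3,858; SL = ⌊$11,604/2⌋ = $5,802 → take SL $5,802. Book value $12,202.
Year 7 (final): $12,202 − $6,400 = $5,802. Book value $6,400.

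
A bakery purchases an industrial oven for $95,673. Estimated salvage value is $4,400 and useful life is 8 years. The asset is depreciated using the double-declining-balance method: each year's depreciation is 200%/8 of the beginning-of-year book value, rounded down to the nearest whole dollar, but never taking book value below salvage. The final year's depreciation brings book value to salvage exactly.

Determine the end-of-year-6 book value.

$17,029

Depreciable base = $95,673 − $4,400 = $91,273.
Year 1: ⌊$95,673 × 200%/8⌋ = $23,918. Book value $71,755.
Year 2: ⌊$71,755 × 200%/8⌋ = $17,938. Book value $53,817.
Year 3: ⌊$53,817 × 200%/8⌋ = $13,454. Book value $40,363.
Year 4: ⌊$40,363 × 200%/8⌋ = $10,090. Book value $30,273.
Year 5: ⌊$30,273 × 200%/8⌋ = $7,568. Book value $22,705.
Year 6: ⌊$22,705 × 200%/8⌋ = $5,676. Book value $17,029.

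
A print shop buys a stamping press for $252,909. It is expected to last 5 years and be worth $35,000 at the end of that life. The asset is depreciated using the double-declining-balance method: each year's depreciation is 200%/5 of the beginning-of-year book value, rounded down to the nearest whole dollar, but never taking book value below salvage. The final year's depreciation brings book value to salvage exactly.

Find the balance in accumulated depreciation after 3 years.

$198,280

Depreciable base = $252,909 − $35,000 = $217,909.
Year 1: ⌊$252,909 × 200%/5⌋ = $101,163. Book value $151,746.
Year 2: ⌊$151,746 × 200%/5⌋ = $60,698. Book value $91,048.
Year 3: ⌊$91,048 × 200%/5⌋ = $36,419. Book value $54,629.
Accumulated through year 3 = $252,909 − $54,629 = $198,280.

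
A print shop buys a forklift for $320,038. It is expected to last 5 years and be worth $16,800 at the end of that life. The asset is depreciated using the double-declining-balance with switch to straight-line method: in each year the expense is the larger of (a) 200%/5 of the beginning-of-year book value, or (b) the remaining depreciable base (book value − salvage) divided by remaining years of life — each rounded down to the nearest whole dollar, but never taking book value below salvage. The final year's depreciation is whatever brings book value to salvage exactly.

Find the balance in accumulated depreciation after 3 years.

$250,909

Depreciable base = $320,038 − $16,800 = $303,238.
Year 1: DB = ⌊$320,038 × 200%/5⌋ = $128,015; SL = ⌊$303,238/5⌋ = $60,647 → take DB $128,015. Book value $192,023.
Year 2: DB = ⌊$192,023 × 200%/5⌋ = $76,809; SL = ⌊$175,223/4⌋ = $43,805 → take DB $76,809. Book value $115,214.
Year 3: DB = ⌊$115,214 × 200%/5⌋ = $46,085; SL = ⌊$98,414/3⌋ = $32,804 → take DB $46,085. Book value $69,129.
Accumulated through year 3 = $320,038 − $69,129 = $250,909.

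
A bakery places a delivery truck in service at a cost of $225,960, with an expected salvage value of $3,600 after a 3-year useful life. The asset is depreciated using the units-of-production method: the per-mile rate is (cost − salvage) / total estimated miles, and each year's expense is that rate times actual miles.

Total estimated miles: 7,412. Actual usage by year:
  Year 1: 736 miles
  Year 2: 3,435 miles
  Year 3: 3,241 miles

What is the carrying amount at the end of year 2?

Depreciable base = $225,960 − $3,600 = $222,360.
Rate = $222,360 / 7,412 miles = $30 per mile.
Year 1: 736 × $30 = $22,080. Book value $203,880.
Year 2: 3,435 × $30 = $103,050. Book value $100,830.

$100,830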